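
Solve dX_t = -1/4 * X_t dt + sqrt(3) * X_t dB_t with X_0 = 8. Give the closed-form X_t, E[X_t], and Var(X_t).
X_t = 8 * exp((-7/4) t + (sqrt(3)) B_t); E[X_t] = 8*exp(-t/4); Var(X_t) = (64*exp(3*t) - 64)*exp(-t/2)

For GBM dX = mu X dt + sigma X dB with X_0 = x_0, apply Itô to Y = log X: dY = (mu - sigma^2/2) dt + sigma dB, so Y_t = log(x_0) + (mu - sigma^2/2) t + sigma B_t and hence X_t = x_0 * exp((mu - sigma^2/2) t + sigma B_t).
With mu = -1/4, sigma = sqrt(3), x_0 = 8, this gives:
  X_t = 8 * exp((-7/4) * t + (sqrt(3)) * B_t).
Since sigma*B_t ~ Normal(0, sigma^2 t), E[exp(sigma*B_t)] = exp(sigma^2 t / 2); so E[X_t] = x_0 * exp((mu - sigma^2/2) t) * exp(sigma^2 t / 2) = x_0 * exp(mu t) = 8*exp(-t/4).
Var(X_t) = E[X_t^2] - (E[X_t])^2 = x_0^2 * exp(2 mu t) * (exp(sigma^2 t) - 1) = (64*exp(3*t) - 64)*exp(-t/2).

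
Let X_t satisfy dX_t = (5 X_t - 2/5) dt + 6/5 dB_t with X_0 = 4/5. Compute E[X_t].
E[X_t] = 18*exp(5*t)/25 + 2/25

Taking expectations and using E[dB_t] = 0, the mean m(t) = E[X_t] satisfies the ODE m'(t) = a m(t) + b with m(0) = x_0. With a = 5, b = -2/5, x_0 = 4/5, the solution is
  m(t) = x_0 * exp(a t) + (b/a) * (exp(a t) - 1)
       = (4/5) * exp(5 t) + ((-2/5)/5) * (exp(5 t) - 1)
       = 18*exp(5*t)/25 + 2/25.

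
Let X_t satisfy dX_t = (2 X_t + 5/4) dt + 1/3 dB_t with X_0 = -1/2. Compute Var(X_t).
Var(X_t) = exp(4*t)/36 - 1/36

The variance V(t) = Var(X_t) satisfies V'(t) = 2 a V(t) + c^2 with V(0) = 0 (drift coefficient is linear in X, diffusion is constant). With a = 2, c = 1/3, the solution is
  V(t) = (c^2 / (2 a)) * (exp(2 a t) - 1)
       = ((1/3)^2 / (2*2)) * (exp(4 t) - 1)
       = exp(4*t)/36 - 1/36.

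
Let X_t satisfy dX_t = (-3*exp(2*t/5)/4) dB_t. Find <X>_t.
<X>_t = 45*exp(4*t/5)/64 - 45/64

For an Itô process dX_t = a(t) dt + b(t) dB_t, the quadratic variation is <X>_t = int_0^t b(s)^2 ds (the drift term does not contribute). Here b(s) = -3*exp(2*s/5)/4, so
  b(s)^2 = 9*exp(4*s/5)/16.
Integrating from 0 to t:
  <X>_t = int_0^t (9*exp(4*s/5)/16) ds = 45*exp(4*t/5)/64 - 45/64.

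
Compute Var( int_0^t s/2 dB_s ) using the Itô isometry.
Var = t^3/12

The Itô integral of a deterministic integrand f(s) has mean 0 because each increment f(s) * (B_{s+ds} - B_s) has mean 0. By the Itô isometry:
  Var( int_0^t f(s) dB_s ) = E[ (int_0^t f(s) dB_s)^2 ] = int_0^t f(s)^2 ds.
Here f(s) = s/2, so f(s)^2 = s^2/4. Integrate:
  int_0^t (s^2/4) ds = t^3/12.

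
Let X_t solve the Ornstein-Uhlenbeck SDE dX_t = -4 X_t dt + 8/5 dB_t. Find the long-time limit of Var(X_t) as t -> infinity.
lim Var(X_t) = 8/25

The OU SDE dX = -theta X dt + sigma dB admits the integrating factor exp(theta t): d(exp(theta t) X_t) = sigma exp(theta t) dB_t. Integrating from 0 to t gives X_t = x_0 * exp(-theta t) + sigma * int_0^t exp(-theta (t-s)) dB_s for any initial x_0. The Itô integral has variance (by the Itô isometry) sigma^2 * int_0^t exp(-2 theta (t - s)) ds = sigma^2 * (1 - exp(-2 theta t)) / (2 theta), independent of x_0.
With theta = 4, sigma = 8/5:
  Var(X_t) = (8/5)^2 * (1 - exp(-2*4 t)) / (2 * 4) = 8/25 - 8*exp(-8*t)/25.
As t -> infinity, exp(-2*4 t) -> 0, so the stationary variance is sigma^2 / (2 theta) = 8/25.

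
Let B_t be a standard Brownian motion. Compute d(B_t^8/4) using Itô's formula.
d(B_t^8/4) = (7*B_t^6) dt + (2*B_t^7) dB_t

Itô's formula for f(B_t) gives d f(B_t) = f'(B_t) dB_t + (1/2) f''(B_t) dt. Compute derivatives of f(x) = x^8/4:
  f'(x)  = 2*x^7
  f''(x) = 14*x^6
Substitute x = B_t and multiply the f'' term by 1/2:
  drift     = (1/2) * (14*x^6) evaluated at B_t = 7*B_t^6
  diffusion = (2*x^7) evaluated at B_t = 2*B_t^7
Therefore d(B_t^8/4) = (7*B_t^6) dt + (2*B_t^7) dB_t.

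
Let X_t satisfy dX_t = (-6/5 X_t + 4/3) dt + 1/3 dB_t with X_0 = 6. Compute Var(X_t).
Var(X_t) = 5/108 - 5*exp(-12*t/5)/108

The variance V(t) = Var(X_t) satisfies V'(t) = 2 a V(t) + c^2 with V(0) = 0 (drift coefficient is linear in X, diffusion is constant). With a = -6/5, c = 1/3, the solution is
  V(t) = (c^2 / (2 a)) * (exp(2 a t) - 1)
       = ((1/3)^2 / (2*(-6/5))) * (exp((-12/5) t) - 1)
       = 5/108 - 5*exp(-12*t/5)/108.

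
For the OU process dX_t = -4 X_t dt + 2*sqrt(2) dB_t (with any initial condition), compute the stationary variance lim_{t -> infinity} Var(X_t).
lim Var(X_t) = 1

The OU SDE dX = -theta X dt + sigma dB admits the integrating factor exp(theta t): d(exp(theta t) X_t) = sigma exp(theta t) dB_t. Integrating from 0 to t gives X_t = x_0 * exp(-theta t) + sigma * int_0^t exp(-theta (t-s)) dB_s for any initial x_0. The Itô integral has variance (by the Itô isometry) sigma^2 * int_0^t exp(-2 theta (t - s)) ds = sigma^2 * (1 - exp(-2 theta t)) / (2 theta), independent of x_0.
With theta = 4, sigma = 2*sqrt(2):
  Var(X_t) = (2*sqrt(2))^2 * (1 - exp(-2*4 t)) / (2 * 4) = 1 - exp(-8*t).
As t -> infinity, exp(-2*4 t) -> 0, so the stationary variance is sigma^2 / (2 theta) = 1.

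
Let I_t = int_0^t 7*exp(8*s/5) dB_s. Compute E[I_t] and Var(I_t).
E[I_t] = 0; Var(I_t) = 245*exp(16*t/5)/16 - 245/16

The Itô integral of a deterministic integrand f(s) has mean 0 because each increment f(s) * (B_{s+ds} - B_s) has mean 0. By the Itô isometry:
  Var( int_0^t f(s) dB_s ) = E[ (int_0^t f(s) dB_s)^2 ] = int_0^t f(s)^2 ds.
Here f(s) = 7*exp(8*s/5), so f(s)^2 = 49*exp(16*s/5). Integrate:
  int_0^t (49*exp(16*s/5)) ds = 245*exp(16*t/5)/16 - 245/16.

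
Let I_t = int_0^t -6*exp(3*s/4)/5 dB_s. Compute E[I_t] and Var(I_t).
E[I_t] = 0; Var(I_t) = 24*exp(3*t/2)/25 - 24/25

The Itô integral of a deterministic integrand f(s) has mean 0 because each increment f(s) * (B_{s+ds} - B_s) has mean 0. By the Itô isometry:
  Var( int_0^t f(s) dB_s ) = E[ (int_0^t f(s) dB_s)^2 ] = int_0^t f(s)^2 ds.
Here f(s) = -6*exp(3*s/4)/5, so f(s)^2 = 36*exp(3*s/2)/25. Integrate:
  int_0^t (36*exp(3*s/2)/25) ds = 24*exp(3*t/2)/25 - 24/25.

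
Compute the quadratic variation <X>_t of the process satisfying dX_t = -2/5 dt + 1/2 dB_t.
<X>_t = t/4

For an Itô process dX_t = a(t) dt + b(t) dB_t, the quadratic variation is <X>_t = int_0^t b(s)^2 ds (the drift term does not contribute). Here b(s) = 1/2, so
  b(s)^2 = 1/4.
Integrating from 0 to t:
  <X>_t = int_0^t (1/4) ds = t/4.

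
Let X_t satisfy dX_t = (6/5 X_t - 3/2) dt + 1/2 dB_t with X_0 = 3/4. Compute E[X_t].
E[X_t] = 5/4 - exp(6*t/5)/2

Taking expectations and using E[dB_t] = 0, the mean m(t) = E[X_t] satisfies the ODE m'(t) = a m(t) + b with m(0) = x_0. With a = 6/5, b = -3/2, x_0 = 3/4, the solution is
  m(t) = x_0 * exp(a t) + (b/a) * (exp(a t) - 1)
       = (3/4) * exp((6/5) t) + ((-3/2)/(6/5)) * (exp((6/5) t) - 1)
       = 5/4 - exp(6*t/5)/2.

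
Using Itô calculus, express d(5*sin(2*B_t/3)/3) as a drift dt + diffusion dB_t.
d(5*sin(2*B_t/3)/3) = (-10*sin(2*B_t/3)/27) dt + (10*cos(2*B_t/3)/9) dB_t

Itô's formula for f(B_t) gives d f(B_t) = f'(B_t) dB_t + (1/2) f''(B_t) dt. Compute derivatives of f(x) = 5*sin(2*x/3)/3:
  f'(x)  = 10*cos(2*x/3)/9
  f''(x) = -20*sin(2*x/3)/27
Substitute x = B_t and multiply the f'' term by 1/2:
  drift     = (1/2) * (-20*sin(2*x/3)/27) evaluated at B_t = -10*sin(2*B_t/3)/27
  diffusion = (10*cos(2*x/3)/9) evaluated at B_t = 10*cos(2*B_t/3)/9
Therefore d(5*sin(2*B_t/3)/3) = (-10*sin(2*B_t/3)/27) dt + (10*cos(2*B_t/3)/9) dB_t.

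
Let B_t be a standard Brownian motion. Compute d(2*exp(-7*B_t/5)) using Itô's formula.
d(2*exp(-7*B_t/5)) = (49*exp(-7*B_t/5)/25) dt + (-14*exp(-7*B_t/5)/5) dB_t

Itô's formula for f(B_t) gives d f(B_t) = f'(B_t) dB_t + (1/2) f''(B_t) dt. Compute derivatives of f(x) = 2*exp(-7*x/5):
  f'(x)  = -14*exp(-7*x/5)/5
  f''(x) = 98*exp(-7*x/5)/25
Substitute x = B_t and multiply the f'' term by 1/2:
  drift     = (1/2) * (98*exp(-7*x/5)/25) evaluated at B_t = 49*exp(-7*B_t/5)/25
  diffusion = (-14*exp(-7*x/5)/5) evaluated at B_t = -14*exp(-7*B_t/5)/5
Therefore d(2*exp(-7*B_t/5)) = (49*exp(-7*B_t/5)/25) dt + (-14*exp(-7*B_t/5)/5) dB_t.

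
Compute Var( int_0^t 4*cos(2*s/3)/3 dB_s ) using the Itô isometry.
Var = 8*t/9 + 2*sin(4*t/3)/3

The Itô integral of a deterministic integrand f(s) has mean 0 because each increment f(s) * (B_{s+ds} - B_s) has mean 0. By the Itô isometry:
  Var( int_0^t f(s) dB_s ) = E[ (int_0^t f(s) dB_s)^2 ] = int_0^t f(s)^2 ds.
Here f(s) = 4*cos(2*s/3)/3, so f(s)^2 = 16*cos(2*s/3)^2/9. Integrate:
  int_0^t (16*cos(2*s/3)^2/9) ds = 8*t/9 + 2*sin(4*t/3)/3.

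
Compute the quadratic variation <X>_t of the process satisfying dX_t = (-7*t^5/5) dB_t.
<X>_t = 49*t^11/275

For an Itô process dX_t = a(t) dt + b(t) dB_t, the quadratic variation is <X>_t = int_0^t b(s)^2 ds (the drift term does not contribute). Here b(s) = -7*s^5/5, so
  b(s)^2 = 49*s^10/25.
Integrating from 0 to t:
  <X>_t = int_0^t (49*s^10/25) ds = 49*t^11/275.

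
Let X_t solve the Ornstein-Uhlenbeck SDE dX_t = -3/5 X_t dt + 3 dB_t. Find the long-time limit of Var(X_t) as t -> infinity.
lim Var(X_t) = 15/2

The OU SDE dX = -theta X dt + sigma dB admits the integrating factor exp(theta t): d(exp(theta t) X_t) = sigma exp(theta t) dB_t. Integrating from 0 to t gives X_t = x_0 * exp(-theta t) + sigma * int_0^t exp(-theta (t-s)) dB_s for any initial x_0. The Itô integral has variance (by the Itô isometry) sigma^2 * int_0^t exp(-2 theta (t - s)) ds = sigma^2 * (1 - exp(-2 theta t)) / (2 theta), independent of x_0.
With theta = 3/5, sigma = 3:
  Var(X_t) = (3)^2 * (1 - exp(-2*3/5 t)) / (2 * 3/5) = 15/2 - 15*exp(-6*t/5)/2.
As t -> infinity, exp(-2*3/5 t) -> 0, so the stationary variance is sigma^2 / (2 theta) = 15/2.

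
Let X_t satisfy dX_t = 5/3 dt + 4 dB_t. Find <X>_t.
<X>_t = 16*t

For an Itô process dX_t = a(t) dt + b(t) dB_t, the quadratic variation is <X>_t = int_0^t b(s)^2 ds (the drift term does not contribute). Here b(s) = 4, so
  b(s)^2 = 16.
Integrating from 0 to t:
  <X>_t = int_0^t (16) ds = 16*t.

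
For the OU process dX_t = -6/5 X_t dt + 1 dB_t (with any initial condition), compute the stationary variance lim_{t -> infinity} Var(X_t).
lim Var(X_t) = 5/12

The OU SDE dX = -theta X dt + sigma dB admits the integrating factor exp(theta t): d(exp(theta t) X_t) = sigma exp(theta t) dB_t. Integrating from 0 to t gives X_t = x_0 * exp(-theta t) + sigma * int_0^t exp(-theta (t-s)) dB_s for any initial x_0. The Itô integral has variance (by the Itô isometry) sigma^2 * int_0^t exp(-2 theta (t - s)) ds = sigma^2 * (1 - exp(-2 theta t)) / (2 theta), independent of x_0.
With theta = 6/5, sigma = 1:
  Var(X_t) = (1)^2 * (1 - exp(-2*6/5 t)) / (2 * 6/5) = 5/12 - 5*exp(-12*t/5)/12.
As t -> infinity, exp(-2*6/5 t) -> 0, so the stationary variance is sigma^2 / (2 theta) = 5/12.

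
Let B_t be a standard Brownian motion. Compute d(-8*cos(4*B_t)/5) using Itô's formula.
d(-8*cos(4*B_t)/5) = (64*cos(4*B_t)/5) dt + (32*sin(4*B_t)/5) dB_t

Itô's formula for f(B_t) gives d f(B_t) = f'(B_t) dB_t + (1/2) f''(B_t) dt. Compute derivatives of f(x) = -8*cos(4*x)/5:
  f'(x)  = 32*sin(4*x)/5
  f''(x) = 128*cos(4*x)/5
Substitute x = B_t and multiply the f'' term by 1/2:
  drift     = (1/2) * (128*cos(4*x)/5) evaluated at B_t = 64*cos(4*B_t)/5
  diffusion = (32*sin(4*x)/5) evaluated at B_t = 32*sin(4*B_t)/5
Therefore d(-8*cos(4*B_t)/5) = (64*cos(4*B_t)/5) dt + (32*sin(4*B_t)/5) dB_t.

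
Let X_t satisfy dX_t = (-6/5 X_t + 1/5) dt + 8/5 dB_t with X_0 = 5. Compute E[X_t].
E[X_t] = 1/6 + 29*exp(-6*t/5)/6

Taking expectations and using E[dB_t] = 0, the mean m(t) = E[X_t] satisfies the ODE m'(t) = a m(t) + b with m(0) = x_0. With a = -6/5, b = 1/5, x_0 = 5, the solution is
  m(t) = x_0 * exp(a t) + (b/a) * (exp(a t) - 1)
       = 5 * exp((-6/5) t) + ((1/5)/(-6/5)) * (exp((-6/5) t) - 1)
       = 1/6 + 29*exp(-6*t/5)/6.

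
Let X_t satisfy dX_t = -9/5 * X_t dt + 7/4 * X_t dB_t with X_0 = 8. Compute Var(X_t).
Var(X_t) = (64*exp(49*t/16) - 64)*exp(-18*t/5)

For GBM dX = mu X dt + sigma X dB with X_0 = x_0, apply Itô to Y = log X: dY = (mu - sigma^2/2) dt + sigma dB, so Y_t = log(x_0) + (mu - sigma^2/2) t + sigma B_t and hence X_t = x_0 * exp((mu - sigma^2/2) t + sigma B_t).
With mu = -9/5, sigma = 7/4, x_0 = 8, this gives:
  X_t = 8 * exp((-533/160) * t + (7/4) * B_t).
Since sigma*B_t ~ Normal(0, sigma^2 t), E[exp(sigma*B_t)] = exp(sigma^2 t / 2); so E[X_t] = x_0 * exp((mu - sigma^2/2) t) * exp(sigma^2 t / 2) = x_0 * exp(mu t) = 8*exp(-9*t/5).
Var(X_t) = E[X_t^2] - (E[X_t])^2 = x_0^2 * exp(2 mu t) * (exp(sigma^2 t) - 1) = (64*exp(49*t/16) - 64)*exp(-18*t/5).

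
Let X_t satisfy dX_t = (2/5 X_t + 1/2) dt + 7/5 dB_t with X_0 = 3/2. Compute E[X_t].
E[X_t] = 11*exp(2*t/5)/4 - 5/4

Taking expectations and using E[dB_t] = 0, the mean m(t) = E[X_t] satisfies the ODE m'(t) = a m(t) + b with m(0) = x_0. With a = 2/5, b = 1/2, x_0 = 3/2, the solution is
  m(t) = x_0 * exp(a t) + (b/a) * (exp(a t) - 1)
       = (3/2) * exp((2/5) t) + ((1/2)/(2/5)) * (exp((2/5) t) - 1)
       = 11*exp(2*t/5)/4 - 5/4.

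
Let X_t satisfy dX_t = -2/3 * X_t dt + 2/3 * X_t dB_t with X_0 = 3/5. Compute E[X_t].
E[X_t] = 3*exp(-2*t/3)/5

For GBM dX = mu X dt + sigma X dB with X_0 = x_0, apply Itô to Y = log X: dY = (mu - sigma^2/2) dt + sigma dB, so Y_t = log(x_0) + (mu - sigma^2/2) t + sigma B_t and hence X_t = x_0 * exp((mu - sigma^2/2) t + sigma B_t).
With mu = -2/3, sigma = 2/3, x_0 = 3/5, this gives:
  X_t = 3/5 * exp((-8/9) * t + (2/3) * B_t).
Since sigma*B_t ~ Normal(0, sigma^2 t), E[exp(sigma*B_t)] = exp(sigma^2 t / 2); so E[X_t] = x_0 * exp((mu - sigma^2/2) t) * exp(sigma^2 t / 2) = x_0 * exp(mu t) = 3*exp(-2*t/3)/5.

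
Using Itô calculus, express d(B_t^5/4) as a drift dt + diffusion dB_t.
d(B_t^5/4) = (5*B_t^3/2) dt + (5*B_t^4/4) dB_t

Itô's formula for f(B_t) gives d f(B_t) = f'(B_t) dB_t + (1/2) f''(B_t) dt. Compute derivatives of f(x) = x^5/4:
  f'(x)  = 5*x^4/4
  f''(x) = 5*x^3
Substitute x = B_t and multiply the f'' term by 1/2:
  drift     = (1/2) * (5*x^3) evaluated at B_t = 5*B_t^3/2
  diffusion = (5*x^4/4) evaluated at B_t = 5*B_t^4/4
Therefore d(B_t^5/4) = (5*B_t^3/2) dt + (5*B_t^4/4) dB_t.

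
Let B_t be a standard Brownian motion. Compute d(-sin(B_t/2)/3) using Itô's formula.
d(-sin(B_t/2)/3) = (sin(B_t/2)/24) dt + (-cos(B_t/2)/6) dB_t

Itô's formula for f(B_t) gives d f(B_t) = f'(B_t) dB_t + (1/2) f''(B_t) dt. Compute derivatives of f(x) = -sin(x/2)/3:
  f'(x)  = -cos(x/2)/6
  f''(x) = sin(x/2)/12
Substitute x = B_t and multiply the f'' term by 1/2:
  drift     = (1/2) * (sin(x/2)/12) evaluated at B_t = sin(B_t/2)/24
  diffusion = (-cos(x/2)/6) evaluated at B_t = -cos(B_t/2)/6
Therefore d(-sin(B_t/2)/3) = (sin(B_t/2)/24) dt + (-cos(B_t/2)/6) dB_t.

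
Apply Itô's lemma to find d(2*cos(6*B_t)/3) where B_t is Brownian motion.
d(2*cos(6*B_t)/3) = (-12*cos(6*B_t)) dt + (-4*sin(6*B_t)) dB_t

Itô's formula for f(B_t) gives d f(B_t) = f'(B_t) dB_t + (1/2) f''(B_t) dt. Compute derivatives of f(x) = 2*cos(6*x)/3:
  f'(x)  = -4*sin(6*x)
  f''(x) = -24*cos(6*x)
Substitute x = B_t and multiply the f'' term by 1/2:
  drift     = (1/2) * (-24*cos(6*x)) evaluated at B_t = -12*cos(6*B_t)
  diffusion = (-4*sin(6*x)) evaluated at B_t = -4*sin(6*B_t)
Therefore d(2*cos(6*B_t)/3) = (-12*cos(6*B_t)) dt + (-4*sin(6*B_t)) dB_t.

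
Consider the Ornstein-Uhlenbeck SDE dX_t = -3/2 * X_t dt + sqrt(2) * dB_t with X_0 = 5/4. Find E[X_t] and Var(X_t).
E[X_t] = 5*exp(-3*t/2)/4; Var(X_t) = 2/3 - 2*exp(-3*t)/3

The OU SDE dX = -theta X dt + sigma dB admits the integrating factor exp(theta t): d(exp(theta t) X_t) = sigma exp(theta t) dB_t. Integrating from 0 to t:
  X_t = x_0 * exp(-theta t) + sigma * int_0^t exp(-theta (t-s)) dB_s.
The Itô integral has mean 0 and (by the Itô isometry) variance sigma^2 * int_0^t exp(-2 theta (t - s)) ds = sigma^2 * (1 - exp(-2 theta t)) / (2 theta).
With theta = 3/2, sigma = sqrt(2), x_0 = 5/4:
  E[X_t] = 5/4 * exp(-3/2 t) = 5*exp(-3*t/2)/4
  Var(X_t) = (sqrt(2))^2 * (1 - exp(-2*3/2 t)) / (2 * 3/2) = 2/3 - 2*exp(-3*t)/3.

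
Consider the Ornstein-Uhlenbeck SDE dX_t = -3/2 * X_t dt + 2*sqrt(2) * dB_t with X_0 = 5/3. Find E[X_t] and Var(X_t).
E[X_t] = 5*exp(-3*t/2)/3; Var(X_t) = 8/3 - 8*exp(-3*t)/3

The OU SDE dX = -theta X dt + sigma dB admits the integrating factor exp(theta t): d(exp(theta t) X_t) = sigma exp(theta t) dB_t. Integrating from 0 to t:
  X_t = x_0 * exp(-theta t) + sigma * int_0^t exp(-theta (t-s)) dB_s.
The Itô integral has mean 0 and (by the Itô isometry) variance sigma^2 * int_0^t exp(-2 theta (t - s)) ds = sigma^2 * (1 - exp(-2 theta t)) / (2 theta).
With theta = 3/2, sigma = 2*sqrt(2), x_0 = 5/3:
  E[X_t] = 5/3 * exp(-3/2 t) = 5*exp(-3*t/2)/3
  Var(X_t) = (2*sqrt(2))^2 * (1 - exp(-2*3/2 t)) / (2 * 3/2) = 8/3 - 8*exp(-3*t)/3.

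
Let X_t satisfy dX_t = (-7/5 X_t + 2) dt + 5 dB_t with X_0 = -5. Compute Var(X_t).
Var(X_t) = 125/14 - 125*exp(-14*t/5)/14

The variance V(t) = Var(X_t) satisfies V'(t) = 2 a V(t) + c^2 with V(0) = 0 (drift coefficient is linear in X, diffusion is constant). With a = -7/5, c = 5, the solution is
  V(t) = (c^2 / (2 a)) * (exp(2 a t) - 1)
       = (5^2 / (2*(-7/5))) * (exp((-14/5) t) - 1)
       = 125/14 - 125*exp(-14*t/5)/14.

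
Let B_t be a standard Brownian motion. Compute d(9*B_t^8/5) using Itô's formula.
d(9*B_t^8/5) = (252*B_t^6/5) dt + (72*B_t^7/5) dB_t

Itô's formula for f(B_t) gives d f(B_t) = f'(B_t) dB_t + (1/2) f''(B_t) dt. Compute derivatives of f(x) = 9*x^8/5:
  f'(x)  = 72*x^7/5
  f''(x) = 504*x^6/5
Substitute x = B_t and multiply the f'' term by 1/2:
  drift     = (1/2) * (504*x^6/5) evaluated at B_t = 252*B_t^6/5
  diffusion = (72*x^7/5) evaluated at B_t = 72*B_t^7/5
Therefore d(9*B_t^8/5) = (252*B_t^6/5) dt + (72*B_t^7/5) dB_t.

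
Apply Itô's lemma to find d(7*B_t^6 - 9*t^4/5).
d(7*B_t^6 - 9*t^4/5) = (105*B_t^4 - 36*t^3/5) dt + (42*B_t^5) dB_t

Itô's formula for f(t, x): d f(t, B_t) = (f_t + (1/2) f_xx) dt + f_x dB_t. Compute partials of f(t, x) = -9*t^4/5 + 7*x^6:
  f_t(t,x)  = -36*t^3/5
  f_x(t,x)  = 42*x^5
  f_xx(t,x) = 210*x^4
Assemble drift = f_t + (1/2) f_xx = -36*t^3/5 + 105*x^4 and diffusion = f_x = 42*x^5. Substituting x = B_t:
  d(7*B_t^6 - 9*t^4/5) = (105*B_t^4 - 36*t^3/5) dt + (42*B_t^5) dB_t.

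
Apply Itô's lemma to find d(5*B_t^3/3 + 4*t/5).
d(5*B_t^3/3 + 4*t/5) = (5*B_t + 4/5) dt + (5*B_t^2) dB_t

Itô's formula for f(t, x): d f(t, B_t) = (f_t + (1/2) f_xx) dt + f_x dB_t. Compute partials of f(t, x) = 4*t/5 + 5*x^3/3:
  f_t(t,x)  = 4/5
  f_x(t,x)  = 5*x^2
  f_xx(t,x) = 10*x
Assemble drift = f_t + (1/2) f_xx = 5*x + 4/5 and diffusion = f_x = 5*x^2. Substituting x = B_t:
  d(5*B_t^3/3 + 4*t/5) = (5*B_t + 4/5) dt + (5*B_t^2) dB_t.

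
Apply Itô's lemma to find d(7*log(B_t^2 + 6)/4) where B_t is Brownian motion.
d(7*log(B_t^2 + 6)/4) = (7*(6 - B_t^2)/(4*(B_t^2 + 6)^2)) dt + (7*B_t/(2*(B_t^2 + 6))) dB_t

Itô's formula for f(B_t) gives d f(B_t) = f'(B_t) dB_t + (1/2) f''(B_t) dt. Compute derivatives of f(x) = 7*log(x^2 + 6)/4:
  f'(x)  = 7*x/(2*(x^2 + 6))
  f''(x) = 7*(6 - x^2)/(2*(x^2 + 6)^2)
Substitute x = B_t and multiply the f'' term by 1/2:
  drift     = (1/2) * (7*(6 - x^2)/(2*(x^2 + 6)^2)) evaluated at B_t = 7*(6 - B_t^2)/(4*(B_t^2 + 6)^2)
  diffusion = (7*x/(2*(x^2 + 6))) evaluated at B_t = 7*B_t/(2*(B_t^2 + 6))
Therefore d(7*log(B_t^2 + 6)/4) = (7*(6 - B_t^2)/(4*(B_t^2 + 6)^2)) dt + (7*B_t/(2*(B_t^2 + 6))) dB_t.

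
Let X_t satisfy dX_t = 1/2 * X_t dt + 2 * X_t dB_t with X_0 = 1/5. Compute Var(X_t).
Var(X_t) = (exp(4*t) - 1)*exp(t)/25

For GBM dX = mu X dt + sigma X dB with X_0 = x_0, apply Itô to Y = log X: dY = (mu - sigma^2/2) dt + sigma dB, so Y_t = log(x_0) + (mu - sigma^2/2) t + sigma B_t and hence X_t = x_0 * exp((mu - sigma^2/2) t + sigma B_t).
With mu = 1/2, sigma = 2, x_0 = 1/5, this gives:
  X_t = 1/5 * exp((-3/2) * t + (2) * B_t).
Since sigma*B_t ~ Normal(0, sigma^2 t), E[exp(sigma*B_t)] = exp(sigma^2 t / 2); so E[X_t] = x_0 * exp((mu - sigma^2/2) t) * exp(sigma^2 t / 2) = x_0 * exp(mu t) = exp(t/2)/5.
Var(X_t) = E[X_t^2] - (E[X_t])^2 = x_0^2 * exp(2 mu t) * (exp(sigma^2 t) - 1) = (exp(4*t) - 1)*exp(t)/25.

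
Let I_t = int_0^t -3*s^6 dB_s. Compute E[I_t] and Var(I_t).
E[I_t] = 0; Var(I_t) = 9*t^13/13

The Itô integral of a deterministic integrand f(s) has mean 0 because each increment f(s) * (B_{s+ds} - B_s) has mean 0. By the Itô isometry:
  Var( int_0^t f(s) dB_s ) = E[ (int_0^t f(s) dB_s)^2 ] = int_0^t f(s)^2 ds.
Here f(s) = -3*s^6, so f(s)^2 = 9*s^12. Integrate:
  int_0^t (9*s^12) ds = 9*t^13/13.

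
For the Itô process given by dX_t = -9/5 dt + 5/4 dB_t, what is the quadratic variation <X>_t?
<X>_t = 25*t/16

For an Itô process dX_t = a(t) dt + b(t) dB_t, the quadratic variation is <X>_t = int_0^t b(s)^2 ds (the drift term does not contribute). Here b(s) = 5/4, so
  b(s)^2 = 25/16.
Integrating from 0 to t:
  <X>_t = int_0^t (25/16) ds = 25*t/16.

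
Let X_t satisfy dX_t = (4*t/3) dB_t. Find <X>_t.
<X>_t = 16*t^3/27

For an Itô process dX_t = a(t) dt + b(t) dB_t, the quadratic variation is <X>_t = int_0^t b(s)^2 ds (the drift term does not contribute). Here b(s) = 4*s/3, so
  b(s)^2 = 16*s^2/9.
Integrating from 0 to t:
  <X>_t = int_0^t (16*s^2/9) ds = 16*t^3/27.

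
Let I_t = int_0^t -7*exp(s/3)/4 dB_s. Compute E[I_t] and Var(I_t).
E[I_t] = 0; Var(I_t) = 147*exp(2*t/3)/32 - 147/32

The Itô integral of a deterministic integrand f(s) has mean 0 because each increment f(s) * (B_{s+ds} - B_s) has mean 0. By the Itô isometry:
  Var( int_0^t f(s) dB_s ) = E[ (int_0^t f(s) dB_s)^2 ] = int_0^t f(s)^2 ds.
Here f(s) = -7*exp(s/3)/4, so f(s)^2 = 49*exp(2*s/3)/16. Integrate:
  int_0^t (49*exp(2*s/3)/16) ds = 147*exp(2*t/3)/32 - 147/32.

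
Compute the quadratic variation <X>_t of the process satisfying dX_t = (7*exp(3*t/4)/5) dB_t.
<X>_t = 98*exp(3*t/2)/75 - 98/75

For an Itô process dX_t = a(t) dt + b(t) dB_t, the quadratic variation is <X>_t = int_0^t b(s)^2 ds (the drift term does not contribute). Here b(s) = 7*exp(3*s/4)/5, so
  b(s)^2 = 49*exp(3*s/2)/25.
Integrating from 0 to t:
  <X>_t = int_0^t (49*exp(3*s/2)/25) ds = 98*exp(3*t/2)/75 - 98/75.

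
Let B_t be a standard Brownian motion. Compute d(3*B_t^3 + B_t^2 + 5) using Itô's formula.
d(3*B_t^3 + B_t^2 + 5) = (9*B_t + 1) dt + (B_t*(9*B_t + 2)) dB_t

Itô's formula for f(B_t) gives d f(B_t) = f'(B_t) dB_t + (1/2) f''(B_t) dt. Compute derivatives of f(x) = 3*x^3 + x^2 + 5:
  f'(x)  = x*(9*x + 2)
  f''(x) = 18*x + 2
Substitute x = B_t and multiply the f'' term by 1/2:
  drift     = (1/2) * (18*x + 2) evaluated at B_t = 9*B_t + 1
  diffusion = (x*(9*x + 2)) evaluated at B_t = B_t*(9*B_t + 2)
Therefore d(3*B_t^3 + B_t^2 + 5) = (9*B_t + 1) dt + (B_t*(9*B_t + 2)) dB_t.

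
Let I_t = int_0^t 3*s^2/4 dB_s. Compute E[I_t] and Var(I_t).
E[I_t] = 0; Var(I_t) = 9*t^5/80

The Itô integral of a deterministic integrand f(s) has mean 0 because each increment f(s) * (B_{s+ds} - B_s) has mean 0. By the Itô isometry:
  Var( int_0^t f(s) dB_s ) = E[ (int_0^t f(s) dB_s)^2 ] = int_0^t f(s)^2 ds.
Here f(s) = 3*s^2/4, so f(s)^2 = 9*s^4/16. Integrate:
  int_0^t (9*s^4/16) ds = 9*t^5/80.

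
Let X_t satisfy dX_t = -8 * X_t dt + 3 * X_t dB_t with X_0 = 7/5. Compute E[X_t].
E[X_t] = 7*exp(-8*t)/5

For GBM dX = mu X dt + sigma X dB with X_0 = x_0, apply Itô to Y = log X: dY = (mu - sigma^2/2) dt + sigma dB, so Y_t = log(x_0) + (mu - sigma^2/2) t + sigma B_t and hence X_t = x_0 * exp((mu - sigma^2/2) t + sigma B_t).
With mu = -8, sigma = 3, x_0 = 7/5, this gives:
  X_t = 7/5 * exp((-25/2) * t + (3) * B_t).
Since sigma*B_t ~ Normal(0, sigma^2 t), E[exp(sigma*B_t)] = exp(sigma^2 t / 2); so E[X_t] = x_0 * exp((mu - sigma^2/2) t) * exp(sigma^2 t / 2) = x_0 * exp(mu t) = 7*exp(-8*t)/5.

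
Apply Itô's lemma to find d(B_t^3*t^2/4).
d(B_t^3*t^2/4) = (B_t*t*(2*B_t^2 + 3*t)/4) dt + (3*B_t^2*t^2/4) dB_t

Itô's formula for f(t, x): d f(t, B_t) = (f_t + (1/2) f_xx) dt + f_x dB_t. Compute partials of f(t, x) = t^2*x^3/4:
  f_t(t,x)  = t*x^3/2
  f_x(t,x)  = 3*t^2*x^2/4
  f_xx(t,x) = 3*t^2*x/2
Assemble drift = f_t + (1/2) f_xx = t*x*(3*t + 2*x^2)/4 and diffusion = f_x = 3*t^2*x^2/4. Substituting x = B_t:
  d(B_t^3*t^2/4) = (B_t*t*(2*B_t^2 + 3*t)/4) dt + (3*B_t^2*t^2/4) dB_t.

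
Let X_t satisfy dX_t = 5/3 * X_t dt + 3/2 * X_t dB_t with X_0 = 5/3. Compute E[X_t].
E[X_t] = 5*exp(5*t/3)/3

For GBM dX = mu X dt + sigma X dB with X_0 = x_0, apply Itô to Y = log X: dY = (mu - sigma^2/2) dt + sigma dB, so Y_t = log(x_0) + (mu - sigma^2/2) t + sigma B_t and hence X_t = x_0 * exp((mu - sigma^2/2) t + sigma B_t).
With mu = 5/3, sigma = 3/2, x_0 = 5/3, this gives:
  X_t = 5/3 * exp((13/24) * t + (3/2) * B_t).
Since sigma*B_t ~ Normal(0, sigma^2 t), E[exp(sigma*B_t)] = exp(sigma^2 t / 2); so E[X_t] = x_0 * exp((mu - sigma^2/2) t) * exp(sigma^2 t / 2) = x_0 * exp(mu t) = 5*exp(5*t/3)/3.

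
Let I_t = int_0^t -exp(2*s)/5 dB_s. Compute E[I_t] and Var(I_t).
E[I_t] = 0; Var(I_t) = exp(4*t)/100 - 1/100

The Itô integral of a deterministic integrand f(s) has mean 0 because each increment f(s) * (B_{s+ds} - B_s) has mean 0. By the Itô isometry:
  Var( int_0^t f(s) dB_s ) = E[ (int_0^t f(s) dB_s)^2 ] = int_0^t f(s)^2 ds.
Here f(s) = -exp(2*s)/5, so f(s)^2 = exp(4*s)/25. Integrate:
  int_0^t (exp(4*s)/25) ds = exp(4*t)/100 - 1/100.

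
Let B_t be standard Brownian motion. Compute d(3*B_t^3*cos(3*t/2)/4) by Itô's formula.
d(3*B_t^3*cos(3*t/2)/4) = (9*B_t*(-B_t^2*sin(3*t/2) + 2*cos(3*t/2))/8) dt + (9*B_t^2*cos(3*t/2)/4) dB_t

Itô's formula for f(t, x): d f(t, B_t) = (f_t + (1/2) f_xx) dt + f_x dB_t. Compute partials of f(t, x) = 3*x^3*cos(3*t/2)/4:
  f_t(t,x)  = -9*x^3*sin(3*t/2)/8
  f_x(t,x)  = 9*x^2*cos(3*t/2)/4
  f_xx(t,x) = 9*x*cos(3*t/2)/2
Assemble drift = f_t + (1/2) f_xx = 9*x*(-x^2*sin(3*t/2) + 2*cos(3*t/2))/8 and diffusion = f_x = 9*x^2*cos(3*t/2)/4. Substituting x = B_t:
  d(3*B_t^3*cos(3*t/2)/4) = (9*B_t*(-B_t^2*sin(3*t/2) + 2*cos(3*t/2))/8) dt + (9*B_t^2*cos(3*t/2)/4) dB_t.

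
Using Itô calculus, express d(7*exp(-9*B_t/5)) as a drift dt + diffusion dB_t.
d(7*exp(-9*B_t/5)) = (567*exp(-9*B_t/5)/50) dt + (-63*exp(-9*B_t/5)/5) dB_t

Itô's formula for f(B_t) gives d f(B_t) = f'(B_t) dB_t + (1/2) f''(B_t) dt. Compute derivatives of f(x) = 7*exp(-9*x/5):
  f'(x)  = -63*exp(-9*x/5)/5
  f''(x) = 567*exp(-9*x/5)/25
Substitute x = B_t and multiply the f'' term by 1/2:
  drift     = (1/2) * (567*exp(-9*x/5)/25) evaluated at B_t = 567*exp(-9*B_t/5)/50
  diffusion = (-63*exp(-9*x/5)/5) evaluated at B_t = -63*exp(-9*B_t/5)/5
Therefore d(7*exp(-9*B_t/5)) = (567*exp(-9*B_t/5)/50) dt + (-63*exp(-9*B_t/5)/5) dB_t.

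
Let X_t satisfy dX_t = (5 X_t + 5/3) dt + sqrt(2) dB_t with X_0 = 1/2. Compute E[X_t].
E[X_t] = 5*exp(5*t)/6 - 1/3

Taking expectations and using E[dB_t] = 0, the mean m(t) = E[X_t] satisfies the ODE m'(t) = a m(t) + b with m(0) = x_0. With a = 5, b = 5/3, x_0 = 1/2, the solution is
  m(t) = x_0 * exp(a t) + (b/a) * (exp(a t) - 1)
       = (1/2) * exp(5 t) + ((5/3)/5) * (exp(5 t) - 1)
       = 5*exp(5*t)/6 - 1/3.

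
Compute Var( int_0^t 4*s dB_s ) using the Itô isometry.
Var = 16*t^3/3

The Itô integral of a deterministic integrand f(s) has mean 0 because each increment f(s) * (B_{s+ds} - B_s) has mean 0. By the Itô isometry:
  Var( int_0^t f(s) dB_s ) = E[ (int_0^t f(s) dB_s)^2 ] = int_0^t f(s)^2 ds.
Here f(s) = 4*s, so f(s)^2 = 16*s^2. Integrate:
  int_0^t (16*s^2) ds = 16*t^3/3.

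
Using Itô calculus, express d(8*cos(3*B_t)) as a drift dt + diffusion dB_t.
d(8*cos(3*B_t)) = (-36*cos(3*B_t)) dt + (-24*sin(3*B_t)) dB_t

Itô's formula for f(B_t) gives d f(B_t) = f'(B_t) dB_t + (1/2) f''(B_t) dt. Compute derivatives of f(x) = 8*cos(3*x):
  f'(x)  = -24*sin(3*x)
  f''(x) = -72*cos(3*x)
Substitute x = B_t and multiply the f'' term by 1/2:
  drift     = (1/2) * (-72*cos(3*x)) evaluated at B_t = -36*cos(3*B_t)
  diffusion = (-24*sin(3*x)) evaluated at B_t = -24*sin(3*B_t)
Therefore d(8*cos(3*B_t)) = (-36*cos(3*B_t)) dt + (-24*sin(3*B_t)) dB_t.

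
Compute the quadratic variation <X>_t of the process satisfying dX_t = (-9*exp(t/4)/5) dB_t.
<X>_t = 162*exp(t/2)/25 - 162/25

For an Itô process dX_t = a(t) dt + b(t) dB_t, the quadratic variation is <X>_t = int_0^t b(s)^2 ds (the drift term does not contribute). Here b(s) = -9*exp(s/4)/5, so
  b(s)^2 = 81*exp(s/2)/25.
Integrating from 0 to t:
  <X>_t = int_0^t (81*exp(s/2)/25) ds = 162*exp(t/2)/25 - 162/25.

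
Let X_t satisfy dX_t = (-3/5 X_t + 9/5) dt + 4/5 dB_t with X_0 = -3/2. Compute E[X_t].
E[X_t] = 3 - 9*exp(-3*t/5)/2

Taking expectations and using E[dB_t] = 0, the mean m(t) = E[X_t] satisfies the ODE m'(t) = a m(t) + b with m(0) = x_0. With a = -3/5, b = 9/5, x_0 = -3/2, the solution is
  m(t) = x_0 * exp(a t) + (b/a) * (exp(a t) - 1)
       = (-3/2) * exp((-3/5) t) + ((9/5)/(-3/5)) * (exp((-3/5) t) - 1)
       = 3 - 9*exp(-3*t/5)/2.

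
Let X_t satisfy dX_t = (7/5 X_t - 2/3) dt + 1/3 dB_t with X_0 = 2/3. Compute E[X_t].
E[X_t] = 4*exp(7*t/5)/21 + 10/21

Taking expectations and using E[dB_t] = 0, the mean m(t) = E[X_t] satisfies the ODE m'(t) = a m(t) + b with m(0) = x_0. With a = 7/5, b = -2/3, x_0 = 2/3, the solution is
  m(t) = x_0 * exp(a t) + (b/a) * (exp(a t) - 1)
       = (2/3) * exp((7/5) t) + ((-2/3)/(7/5)) * (exp((7/5) t) - 1)
       = 4*exp(7*t/5)/21 + 10/21.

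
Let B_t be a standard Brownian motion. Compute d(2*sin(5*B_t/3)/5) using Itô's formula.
d(2*sin(5*B_t/3)/5) = (-5*sin(5*B_t/3)/9) dt + (2*cos(5*B_t/3)/3) dB_t

Itô's formula for f(B_t) gives d f(B_t) = f'(B_t) dB_t + (1/2) f''(B_t) dt. Compute derivatives of f(x) = 2*sin(5*x/3)/5:
  f'(x)  = 2*cos(5*x/3)/3
  f''(x) = -10*sin(5*x/3)/9
Substitute x = B_t and multiply the f'' term by 1/2:
  drift     = (1/2) * (-10*sin(5*x/3)/9) evaluated at B_t = -5*sin(5*B_t/3)/9
  diffusion = (2*cos(5*x/3)/3) evaluated at B_t = 2*cos(5*B_t/3)/3
Therefore d(2*sin(5*B_t/3)/5) = (-5*sin(5*B_t/3)/9) dt + (2*cos(5*B_t/3)/3) dB_t.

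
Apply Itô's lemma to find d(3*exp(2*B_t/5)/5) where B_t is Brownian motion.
d(3*exp(2*B_t/5)/5) = (6*exp(2*B_t/5)/125) dt + (6*exp(2*B_t/5)/25) dB_t

Itô's formula for f(B_t) gives d f(B_t) = f'(B_t) dB_t + (1/2) f''(B_t) dt. Compute derivatives of f(x) = 3*exp(2*x/5)/5:
  f'(x)  = 6*exp(2*x/5)/25
  f''(x) = 12*exp(2*x/5)/125
Substitute x = B_t and multiply the f'' term by 1/2:
  drift     = (1/2) * (12*exp(2*x/5)/125) evaluated at B_t = 6*exp(2*B_t/5)/125
  diffusion = (6*exp(2*x/5)/25) evaluated at B_t = 6*exp(2*B_t/5)/25
Therefore d(3*exp(2*B_t/5)/5) = (6*exp(2*B_t/5)/125) dt + (6*exp(2*B_t/5)/25) dB_t.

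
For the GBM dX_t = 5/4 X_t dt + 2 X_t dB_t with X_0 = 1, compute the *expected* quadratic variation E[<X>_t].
E[<X>_t] = 8*exp(13*t/2)/13 - 8/13

<X>_t = int_0^t (2 * X_s)^2 ds. Taking expectation inside the integral: E[<X>_t] = 2^2 * int_0^t E[X_s^2] ds. For GBM, E[X_s^2] = x_0^2 * exp((2 mu + sigma^2) s). Integrating:
  E[<X>_t] = 2^2 * 1^2 * (exp((2*(5/4) + 2^2) t) - 1) / (2*(5/4) + 2^2)
           = 2^2 * 1^2 * (exp((13/2) t) - 1) / (13/2) = 8*exp(13*t/2)/13 - 8/13.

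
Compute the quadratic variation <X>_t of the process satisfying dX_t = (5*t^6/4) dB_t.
<X>_t = 25*t^13/208

For an Itô process dX_t = a(t) dt + b(t) dB_t, the quadratic variation is <X>_t = int_0^t b(s)^2 ds (the drift term does not contribute). Here b(s) = 5*s^6/4, so
  b(s)^2 = 25*s^12/16.
Integrating from 0 to t:
  <X>_t = int_0^t (25*s^12/16) ds = 25*t^13/208.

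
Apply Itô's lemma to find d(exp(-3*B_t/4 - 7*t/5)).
d(exp(-3*B_t/4 - 7*t/5)) = (-179*exp(-3*B_t/4 - 7*t/5)/160) dt + (-3*exp(-3*B_t/4 - 7*t/5)/4) dB_t

Itô's formula for f(t, x): d f(t, B_t) = (f_t + (1/2) f_xx) dt + f_x dB_t. Compute partials of f(t, x) = exp(-7*t/5 - 3*x/4):
  f_t(t,x)  = -7*exp(-7*t/5 - 3*x/4)/5
  f_x(t,x)  = -3*exp(-7*t/5 - 3*x/4)/4
  f_xx(t,x) = 9*exp(-7*t/5 - 3*x/4)/16
Assemble drift = f_t + (1/2) f_xx = -179*exp(-7*t/5 - 3*x/4)/160 and diffusion = f_x = -3*exp(-7*t/5 - 3*x/4)/4. Substituting x = B_t:
  d(exp(-3*B_t/4 - 7*t/5)) = (-179*exp(-3*B_t/4 - 7*t/5)/160) dt + (-3*exp(-3*B_t/4 - 7*t/5)/4) dB_t.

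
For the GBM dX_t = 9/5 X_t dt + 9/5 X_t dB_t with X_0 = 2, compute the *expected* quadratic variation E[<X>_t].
E[<X>_t] = 36*exp(171*t/25)/19 - 36/19

<X>_t = int_0^t ((9/5) * X_s)^2 ds. Taking expectation inside the integral: E[<X>_t] = (9/5)^2 * int_0^t E[X_s^2] ds. For GBM, E[X_s^2] = x_0^2 * exp((2 mu + sigma^2) s). Integrating:
  E[<X>_t] = (9/5)^2 * 2^2 * (exp((2*(9/5) + (9/5)^2) t) - 1) / (2*(9/5) + (9/5)^2)
           = (9/5)^2 * 2^2 * (exp((171/25) t) - 1) / (171/25) = 36*exp(171*t/25)/19 - 36/19.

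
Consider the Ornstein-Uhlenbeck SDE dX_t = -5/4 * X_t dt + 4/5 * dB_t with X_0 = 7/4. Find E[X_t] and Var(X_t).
E[X_t] = 7*exp(-5*t/4)/4; Var(X_t) = 32/125 - 32*exp(-5*t/2)/125

The OU SDE dX = -theta X dt + sigma dB admits the integrating factor exp(theta t): d(exp(theta t) X_t) = sigma exp(theta t) dB_t. Integrating from 0 to t:
  X_t = x_0 * exp(-theta t) + sigma * int_0^t exp(-theta (t-s)) dB_s.
The Itô integral has mean 0 and (by the Itô isometry) variance sigma^2 * int_0^t exp(-2 theta (t - s)) ds = sigma^2 * (1 - exp(-2 theta t)) / (2 theta).
With theta = 5/4, sigma = 4/5, x_0 = 7/4:
  E[X_t] = 7/4 * exp(-5/4 t) = 7*exp(-5*t/4)/4
  Var(X_t) = (4/5)^2 * (1 - exp(-2*5/4 t)) / (2 * 5/4) = 32/125 - 32*exp(-5*t/2)/125.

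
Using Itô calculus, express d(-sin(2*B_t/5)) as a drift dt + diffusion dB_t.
d(-sin(2*B_t/5)) = (2*sin(2*B_t/5)/25) dt + (-2*cos(2*B_t/5)/5) dB_t

Itô's formula for f(B_t) gives d f(B_t) = f'(B_t) dB_t + (1/2) f''(B_t) dt. Compute derivatives of f(x) = -sin(2*x/5):
  f'(x)  = -2*cos(2*x/5)/5
  f''(x) = 4*sin(2*x/5)/25
Substitute x = B_t and multiply the f'' term by 1/2:
  drift     = (1/2) * (4*sin(2*x/5)/25) evaluated at B_t = 2*sin(2*B_t/5)/25
  diffusion = (-2*cos(2*x/5)/5) evaluated at B_t = -2*cos(2*B_t/5)/5
Therefore d(-sin(2*B_t/5)) = (2*sin(2*B_t/5)/25) dt + (-2*cos(2*B_t/5)/5) dB_t.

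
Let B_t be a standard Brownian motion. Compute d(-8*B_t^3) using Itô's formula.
d(-8*B_t^3) = (-24*B_t) dt + (-24*B_t^2) dB_t

Itô's formula for f(B_t) gives d f(B_t) = f'(B_t) dB_t + (1/2) f''(B_t) dt. Compute derivatives of f(x) = -8*x^3:
  f'(x)  = -24*x^2
  f''(x) = -48*x
Substitute x = B_t and multiply the f'' term by 1/2:
  drift     = (1/2) * (-48*x) evaluated at B_t = -24*B_t
  diffusion = (-24*x^2) evaluated at B_t = -24*B_t^2
Therefore d(-8*B_t^3) = (-24*B_t) dt + (-24*B_t^2) dB_t.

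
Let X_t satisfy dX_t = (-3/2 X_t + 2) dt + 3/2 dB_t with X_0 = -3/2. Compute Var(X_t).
Var(X_t) = 3/4 - 3*exp(-3*t)/4

The variance V(t) = Var(X_t) satisfies V'(t) = 2 a V(t) + c^2 with V(0) = 0 (drift coefficient is linear in X, diffusion is constant). With a = -3/2, c = 3/2, the solution is
  V(t) = (c^2 / (2 a)) * (exp(2 a t) - 1)
       = ((3/2)^2 / (2*(-3/2))) * (exp((-3) t) - 1)
       = 3/4 - 3*exp(-3*t)/4.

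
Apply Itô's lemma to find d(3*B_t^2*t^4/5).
d(3*B_t^2*t^4/5) = (3*t^3*(4*B_t^2 + t)/5) dt + (6*B_t*t^4/5) dB_t

Itô's formula for f(t, x): d f(t, B_t) = (f_t + (1/2) f_xx) dt + f_x dB_t. Compute partials of f(t, x) = 3*t^4*x^2/5:
  f_t(t,x)  = 12*t^3*x^2/5
  f_x(t,x)  = 6*t^4*x/5
  f_xx(t,x) = 6*t^4/5
Assemble drift = f_t + (1/2) f_xx = 3*t^3*(t + 4*x^2)/5 and diffusion = f_x = 6*t^4*x/5. Substituting x = B_t:
  d(3*B_t^2*t^4/5) = (3*t^3*(4*B_t^2 + t)/5) dt + (6*B_t*t^4/5) dB_t.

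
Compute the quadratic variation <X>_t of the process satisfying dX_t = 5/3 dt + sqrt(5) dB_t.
<X>_t = 5*t

For an Itô process dX_t = a(t) dt + b(t) dB_t, the quadratic variation is <X>_t = int_0^t b(s)^2 ds (the drift term does not contribute). Here b(s) = sqrt(5), so
  b(s)^2 = 5.
Integrating from 0 to t:
  <X>_t = int_0^t (5) ds = 5*t.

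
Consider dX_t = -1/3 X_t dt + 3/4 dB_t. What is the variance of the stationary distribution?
lim Var(X_t) = 27/32

The OU SDE dX = -theta X dt + sigma dB admits the integrating factor exp(theta t): d(exp(theta t) X_t) = sigma exp(theta t) dB_t. Integrating from 0 to t gives X_t = x_0 * exp(-theta t) + sigma * int_0^t exp(-theta (t-s)) dB_s for any initial x_0. The Itô integral has variance (by the Itô isometry) sigma^2 * int_0^t exp(-2 theta (t - s)) ds = sigma^2 * (1 - exp(-2 theta t)) / (2 theta), independent of x_0.
With theta = 1/3, sigma = 3/4:
  Var(X_t) = (3/4)^2 * (1 - exp(-2*1/3 t)) / (2 * 1/3) = 27/32 - 27*exp(-2*t/3)/32.
As t -> infinity, exp(-2*1/3 t) -> 0, so the stationary variance is sigma^2 / (2 theta) = 27/32.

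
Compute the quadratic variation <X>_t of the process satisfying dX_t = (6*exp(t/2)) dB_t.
<X>_t = 36*exp(t) - 36

For an Itô process dX_t = a(t) dt + b(t) dB_t, the quadratic variation is <X>_t = int_0^t b(s)^2 ds (the drift term does not contribute). Here b(s) = 6*exp(s/2), so
  b(s)^2 = 36*exp(s).
Integrating from 0 to t:
  <X>_t = int_0^t (36*exp(s)) ds = 36*exp(t) - 36.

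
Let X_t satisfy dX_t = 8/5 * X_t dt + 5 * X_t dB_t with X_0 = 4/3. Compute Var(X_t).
Var(X_t) = 16*(exp(25*t) - 1)*exp(16*t/5)/9

For GBM dX = mu X dt + sigma X dB with X_0 = x_0, apply Itô to Y = log X: dY = (mu - sigma^2/2) dt + sigma dB, so Y_t = log(x_0) + (mu - sigma^2/2) t + sigma B_t and hence X_t = x_0 * exp((mu - sigma^2/2) t + sigma B_t).
With mu = 8/5, sigma = 5, x_0 = 4/3, this gives:
  X_t = 4/3 * exp((-109/10) * t + (5) * B_t).
Since sigma*B_t ~ Normal(0, sigma^2 t), E[exp(sigma*B_t)] = exp(sigma^2 t / 2); so E[X_t] = x_0 * exp((mu - sigma^2/2) t) * exp(sigma^2 t / 2) = x_0 * exp(mu t) = 4*exp(8*t/5)/3.
Var(X_t) = E[X_t^2] - (E[X_t])^2 = x_0^2 * exp(2 mu t) * (exp(sigma^2 t) - 1) = 16*(exp(25*t) - 1)*exp(16*t/5)/9.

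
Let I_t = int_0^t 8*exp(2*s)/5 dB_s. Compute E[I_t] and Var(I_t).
E[I_t] = 0; Var(I_t) = 16*exp(4*t)/25 - 16/25

The Itô integral of a deterministic integrand f(s) has mean 0 because each increment f(s) * (B_{s+ds} - B_s) has mean 0. By the Itô isometry:
  Var( int_0^t f(s) dB_s ) = E[ (int_0^t f(s) dB_s)^2 ] = int_0^t f(s)^2 ds.
Here f(s) = 8*exp(2*s)/5, so f(s)^2 = 64*exp(4*s)/25. Integrate:
  int_0^t (64*exp(4*s)/25) ds = 16*exp(4*t)/25 - 16/25.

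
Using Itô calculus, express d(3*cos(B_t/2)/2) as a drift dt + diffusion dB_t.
d(3*cos(B_t/2)/2) = (-3*cos(B_t/2)/16) dt + (-3*sin(B_t/2)/4) dB_t

Itô's formula for f(B_t) gives d f(B_t) = f'(B_t) dB_t + (1/2) f''(B_t) dt. Compute derivatives of f(x) = 3*cos(x/2)/2:
  f'(x)  = -3*sin(x/2)/4
  f''(x) = -3*cos(x/2)/8
Substitute x = B_t and multiply the f'' term by 1/2:
  drift     = (1/2) * (-3*cos(x/2)/8) evaluated at B_t = -3*cos(B_t/2)/16
  diffusion = (-3*sin(x/2)/4) evaluated at B_t = -3*sin(B_t/2)/4
Therefore d(3*cos(B_t/2)/2) = (-3*cos(B_t/2)/16) dt + (-3*sin(B_t/2)/4) dB_t.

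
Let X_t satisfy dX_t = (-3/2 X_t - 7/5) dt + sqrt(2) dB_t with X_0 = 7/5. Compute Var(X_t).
Var(X_t) = 2/3 - 2*exp(-3*t)/3

The variance V(t) = Var(X_t) satisfies V'(t) = 2 a V(t) + c^2 with V(0) = 0 (drift coefficient is linear in X, diffusion is constant). With a = -3/2, c = sqrt(2), the solution is
  V(t) = (c^2 / (2 a)) * (exp(2 a t) - 1)
       = (sqrt(2)^2 / (2*(-3/2))) * (exp((-3) t) - 1)
       = 2/3 - 2*exp(-3*t)/3.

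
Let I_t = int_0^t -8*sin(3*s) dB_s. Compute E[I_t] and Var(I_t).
E[I_t] = 0; Var(I_t) = 32*t - 16*sin(6*t)/3

The Itô integral of a deterministic integrand f(s) has mean 0 because each increment f(s) * (B_{s+ds} - B_s) has mean 0. By the Itô isometry:
  Var( int_0^t f(s) dB_s ) = E[ (int_0^t f(s) dB_s)^2 ] = int_0^t f(s)^2 ds.
Here f(s) = -8*sin(3*s), so f(s)^2 = 64*sin(3*s)^2. Integrate:
  int_0^t (64*sin(3*s)^2) ds = 32*t - 16*sin(6*t)/3.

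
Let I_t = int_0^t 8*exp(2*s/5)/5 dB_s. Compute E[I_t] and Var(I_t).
E[I_t] = 0; Var(I_t) = 16*exp(4*t/5)/5 - 16/5

The Itô integral of a deterministic integrand f(s) has mean 0 because each increment f(s) * (B_{s+ds} - B_s) has mean 0. By the Itô isometry:
  Var( int_0^t f(s) dB_s ) = E[ (int_0^t f(s) dB_s)^2 ] = int_0^t f(s)^2 ds.
Here f(s) = 8*exp(2*s/5)/5, so f(s)^2 = 64*exp(4*s/5)/25. Integrate:
  int_0^t (64*exp(4*s/5)/25) ds = 16*exp(4*t/5)/5 - 16/5.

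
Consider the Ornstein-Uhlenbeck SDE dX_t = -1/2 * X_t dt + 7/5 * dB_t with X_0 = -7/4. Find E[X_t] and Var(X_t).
E[X_t] = -7*exp(-t/2)/4; Var(X_t) = 49/25 - 49*exp(-t)/25

The OU SDE dX = -theta X dt + sigma dB admits the integrating factor exp(theta t): d(exp(theta t) X_t) = sigma exp(theta t) dB_t. Integrating from 0 to t:
  X_t = x_0 * exp(-theta t) + sigma * int_0^t exp(-theta (t-s)) dB_s.
The Itô integral has mean 0 and (by the Itô isometry) variance sigma^2 * int_0^t exp(-2 theta (t - s)) ds = sigma^2 * (1 - exp(-2 theta t)) / (2 theta).
With theta = 1/2, sigma = 7/5, x_0 = -7/4:
  E[X_t] = -7/4 * exp(-1/2 t) = -7*exp(-t/2)/4
  Var(X_t) = (7/5)^2 * (1 - exp(-2*1/2 t)) / (2 * 1/2) = 49/25 - 49*exp(-t)/25.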